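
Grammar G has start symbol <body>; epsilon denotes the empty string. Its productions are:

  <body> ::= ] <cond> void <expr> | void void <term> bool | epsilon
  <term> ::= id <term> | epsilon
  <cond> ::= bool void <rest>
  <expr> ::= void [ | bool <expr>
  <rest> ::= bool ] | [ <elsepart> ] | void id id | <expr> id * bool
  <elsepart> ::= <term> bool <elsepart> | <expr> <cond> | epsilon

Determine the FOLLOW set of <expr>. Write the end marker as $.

In <body> ::= ] <cond> void <expr>: <expr> is at the end, add FOLLOW(<body>) = { $ }.
In <expr> ::= bool <expr>: <expr> is at the end, add FOLLOW(<expr>) = { $, bool, id }.
In <rest> ::= <expr> id * bool: add FIRST(id * bool) = { id }.
In <elsepart> ::= <expr> <cond>: add FIRST(<cond>) = { bool }.
Union: FOLLOW(<expr>) = { $, bool, id }.

{ $, bool, id }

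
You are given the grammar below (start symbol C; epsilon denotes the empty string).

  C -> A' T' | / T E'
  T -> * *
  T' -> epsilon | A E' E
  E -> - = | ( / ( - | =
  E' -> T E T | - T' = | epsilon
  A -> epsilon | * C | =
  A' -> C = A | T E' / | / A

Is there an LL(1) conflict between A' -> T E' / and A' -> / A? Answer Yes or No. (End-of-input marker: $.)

FIRST(T E' /) = { * } and FIRST(/ A) = { / }.
The FIRST sets are disjoint and neither alternative is nullable — no conflict.

No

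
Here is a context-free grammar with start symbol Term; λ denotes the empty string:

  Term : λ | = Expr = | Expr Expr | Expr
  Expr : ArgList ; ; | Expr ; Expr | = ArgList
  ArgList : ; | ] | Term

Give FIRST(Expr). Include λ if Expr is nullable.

{ ;, =, ] }

From Expr : ArgList ; ;: ArgList nullable, take FIRST(ArgList) ∪ {;} = { ;, =, ] }.
From Expr : Expr ; Expr: add FIRST(Expr) = { ;, =, ] }.
Expr : = ArgList contributes {=}.
Union: FIRST(Expr) = { ;, =, ] }.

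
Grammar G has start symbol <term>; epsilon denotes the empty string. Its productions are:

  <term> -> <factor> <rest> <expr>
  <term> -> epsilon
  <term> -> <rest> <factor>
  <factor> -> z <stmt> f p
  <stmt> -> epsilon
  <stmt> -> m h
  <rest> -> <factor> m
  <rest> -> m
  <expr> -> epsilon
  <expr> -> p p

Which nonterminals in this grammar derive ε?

Directly nullable (have an epsilon-production): <term>, <stmt>, <expr>.
No other nonterminal has a production whose RHS symbols are all nullable.

{ <expr>, <stmt>, <term> }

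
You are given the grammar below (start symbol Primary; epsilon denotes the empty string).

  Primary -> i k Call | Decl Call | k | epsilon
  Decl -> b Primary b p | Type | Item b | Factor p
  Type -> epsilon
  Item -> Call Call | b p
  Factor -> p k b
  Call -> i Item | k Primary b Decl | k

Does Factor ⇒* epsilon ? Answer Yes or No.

Nullable nonterminals: Decl, Primary, Type.
No production of Factor has an RHS whose symbols are all nullable, so Factor is not nullable.

No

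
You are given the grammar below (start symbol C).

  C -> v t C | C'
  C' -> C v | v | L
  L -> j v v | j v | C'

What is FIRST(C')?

{ j, v }

From C' -> C v: add FIRST(C) = { j, v }.
C' -> v contributes {v}.
From C' -> L: add FIRST(L) = { j, v }.
Union: FIRST(C') = { j, v }.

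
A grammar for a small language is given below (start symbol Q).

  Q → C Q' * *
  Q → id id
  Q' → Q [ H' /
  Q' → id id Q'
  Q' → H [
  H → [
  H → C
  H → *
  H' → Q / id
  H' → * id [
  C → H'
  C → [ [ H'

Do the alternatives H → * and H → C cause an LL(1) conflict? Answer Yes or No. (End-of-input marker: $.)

Yes

FIRST(*) = { * } and FIRST(C) = { *, [, id }.
Both contain *, so the two alternatives are not disjoint — LL(1) conflict.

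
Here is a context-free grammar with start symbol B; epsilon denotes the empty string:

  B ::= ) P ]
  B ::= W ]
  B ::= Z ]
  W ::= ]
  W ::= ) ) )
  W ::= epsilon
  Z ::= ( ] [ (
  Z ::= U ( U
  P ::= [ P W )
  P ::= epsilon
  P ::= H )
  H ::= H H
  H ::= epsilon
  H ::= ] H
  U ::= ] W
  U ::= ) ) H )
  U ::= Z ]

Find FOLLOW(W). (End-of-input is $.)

{ (, ), ] }

In B ::= W ]: add FIRST(]) = { ] }.
In P ::= [ P W ): add FIRST()) = { ) }.
In U ::= ] W: W is at the end, add FOLLOW(U) = { (, ] }.
Union: FOLLOW(W) = { (, ), ] }.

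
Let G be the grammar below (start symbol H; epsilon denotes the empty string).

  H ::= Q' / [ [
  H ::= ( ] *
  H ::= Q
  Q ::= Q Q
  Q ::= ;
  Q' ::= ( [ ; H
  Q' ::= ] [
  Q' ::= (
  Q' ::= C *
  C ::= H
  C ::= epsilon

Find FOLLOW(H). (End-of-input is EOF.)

H is the start symbol, so EOF ∈ FOLLOW(H).
In Q' ::= ( [ ; H: H is at the end, add FOLLOW(Q') = { / }.
In C ::= H: H is at the end, add FOLLOW(C) = { * }.
Union: FOLLOW(H) = { EOF, *, / }.

{ EOF, *, / }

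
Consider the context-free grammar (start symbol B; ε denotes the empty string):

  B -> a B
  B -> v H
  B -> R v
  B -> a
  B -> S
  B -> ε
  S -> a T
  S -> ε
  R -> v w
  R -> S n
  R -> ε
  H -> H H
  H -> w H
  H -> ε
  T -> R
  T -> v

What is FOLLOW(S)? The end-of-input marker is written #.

In B -> S: S is at the end, add FOLLOW(B) = { # }.
In R -> S n: add FIRST(n) = { n }.
Union: FOLLOW(S) = { #, n }.

{ #, n }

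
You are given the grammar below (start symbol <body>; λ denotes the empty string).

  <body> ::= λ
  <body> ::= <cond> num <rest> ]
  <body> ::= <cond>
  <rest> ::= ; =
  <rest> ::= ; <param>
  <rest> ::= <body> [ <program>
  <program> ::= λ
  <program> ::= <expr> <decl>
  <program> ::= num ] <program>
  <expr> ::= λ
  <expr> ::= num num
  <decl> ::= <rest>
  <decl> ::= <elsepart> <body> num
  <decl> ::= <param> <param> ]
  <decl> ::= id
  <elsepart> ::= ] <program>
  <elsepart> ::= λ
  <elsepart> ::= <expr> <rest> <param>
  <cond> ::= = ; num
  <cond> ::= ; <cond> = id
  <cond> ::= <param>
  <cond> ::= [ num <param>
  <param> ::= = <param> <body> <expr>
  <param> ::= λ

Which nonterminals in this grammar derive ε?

{ <body>, <cond>, <elsepart>, <expr>, <param>, <program> }

Directly nullable (have an λ-production): <body>, <program>, <expr>, <elsepart>, <param>.
<cond> ::= <param> with every symbol nullable, so <cond> is nullable.
No other nonterminal has a production whose RHS symbols are all nullable.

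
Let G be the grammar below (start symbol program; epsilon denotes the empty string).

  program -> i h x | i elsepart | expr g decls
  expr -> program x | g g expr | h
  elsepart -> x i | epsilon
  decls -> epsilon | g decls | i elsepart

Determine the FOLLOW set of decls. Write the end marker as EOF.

In program -> expr g decls: decls is at the end, add FOLLOW(program) = { EOF, x }.
In decls -> g decls: decls is at the end, add FOLLOW(decls) = { EOF, x }.
Union: FOLLOW(decls) = { EOF, x }.

{ EOF, x }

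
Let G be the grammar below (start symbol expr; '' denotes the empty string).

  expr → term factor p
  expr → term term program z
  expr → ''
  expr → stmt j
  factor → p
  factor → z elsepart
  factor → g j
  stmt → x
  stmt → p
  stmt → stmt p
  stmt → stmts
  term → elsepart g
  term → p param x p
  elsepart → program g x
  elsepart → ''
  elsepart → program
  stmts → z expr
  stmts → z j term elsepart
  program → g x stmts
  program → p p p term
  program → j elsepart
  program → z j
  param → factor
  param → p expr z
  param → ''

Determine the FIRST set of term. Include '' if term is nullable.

{ g, j, p, z }

From term → elsepart g: elsepart nullable, take FIRST(elsepart) ∪ {g} = { g, j, p, z }.
term → p param x p contributes {p}.
Union: FIRST(term) = { g, j, p, z }.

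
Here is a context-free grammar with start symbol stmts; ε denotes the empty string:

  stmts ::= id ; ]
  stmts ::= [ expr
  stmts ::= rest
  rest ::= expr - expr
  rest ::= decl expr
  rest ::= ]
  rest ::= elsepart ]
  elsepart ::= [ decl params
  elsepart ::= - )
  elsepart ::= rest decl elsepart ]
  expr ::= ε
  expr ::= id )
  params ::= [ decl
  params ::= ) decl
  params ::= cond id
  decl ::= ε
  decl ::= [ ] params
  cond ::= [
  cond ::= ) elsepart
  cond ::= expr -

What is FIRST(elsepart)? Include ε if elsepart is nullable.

elsepart ::= [ decl params contributes {[}.
elsepart ::= - ) contributes {-}.
From elsepart ::= rest decl elsepart ]: rest, decl nullable, take FIRST(rest) ∪ FIRST(decl) ∪ FIRST(elsepart) = { -, [, ], id }.
Union: FIRST(elsepart) = { -, [, ], id }.

{ -, [, ], id }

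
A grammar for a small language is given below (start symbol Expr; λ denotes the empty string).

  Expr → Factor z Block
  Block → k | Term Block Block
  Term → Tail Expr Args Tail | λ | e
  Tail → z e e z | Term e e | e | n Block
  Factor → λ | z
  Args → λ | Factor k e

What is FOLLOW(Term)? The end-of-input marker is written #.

In Block → Term Block Block: add FIRST(Block Block) = { e, k, n, z }.
In Tail → Term e e: add FIRST(e e) = { e }.
Union: FOLLOW(Term) = { e, k, n, z }.

{ e, k, n, z }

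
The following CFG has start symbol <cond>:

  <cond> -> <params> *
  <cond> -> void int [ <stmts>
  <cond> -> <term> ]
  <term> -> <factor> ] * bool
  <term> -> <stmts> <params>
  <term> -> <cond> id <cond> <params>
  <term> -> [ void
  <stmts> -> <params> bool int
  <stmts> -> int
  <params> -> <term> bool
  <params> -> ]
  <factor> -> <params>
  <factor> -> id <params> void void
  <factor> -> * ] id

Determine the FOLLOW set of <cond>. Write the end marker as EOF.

<cond> is the start symbol, so EOF ∈ FOLLOW(<cond>).
In <term> -> <cond> id <cond> <params>: add FIRST(id <cond> <params>) = { id }.
In <term> -> <cond> id <cond> <params>: add FIRST(<params>) = { *, [, ], id, int, void }.
Union: FOLLOW(<cond>) = { EOF, *, [, ], id, int, void }.

{ EOF, *, [, ], id, int, void }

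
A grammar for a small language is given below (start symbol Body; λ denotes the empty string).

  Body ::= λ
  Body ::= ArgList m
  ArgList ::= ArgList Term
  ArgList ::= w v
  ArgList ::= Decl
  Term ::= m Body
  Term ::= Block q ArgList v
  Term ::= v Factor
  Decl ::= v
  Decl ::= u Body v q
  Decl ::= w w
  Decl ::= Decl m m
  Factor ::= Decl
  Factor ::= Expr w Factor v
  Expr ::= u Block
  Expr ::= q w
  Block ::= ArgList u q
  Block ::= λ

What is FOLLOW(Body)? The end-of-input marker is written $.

Body is the start symbol, so $ ∈ FOLLOW(Body).
In Term ::= m Body: Body is at the end, add FOLLOW(Term) = { m, q, u, v, w }.
In Decl ::= u Body v q: add FIRST(v q) = { v }.
Union: FOLLOW(Body) = { $, m, q, u, v, w }.

{ $, m, q, u, v, w }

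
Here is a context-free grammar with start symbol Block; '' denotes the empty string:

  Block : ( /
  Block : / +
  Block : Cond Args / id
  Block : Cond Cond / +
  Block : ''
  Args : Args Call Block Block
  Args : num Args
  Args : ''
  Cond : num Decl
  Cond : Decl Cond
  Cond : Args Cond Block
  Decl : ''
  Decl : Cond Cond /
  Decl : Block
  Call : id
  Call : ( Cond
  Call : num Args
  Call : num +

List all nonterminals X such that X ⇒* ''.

{ Args, Block, Decl }

Directly nullable (have an ''-production): Block, Args, Decl.
No other nonterminal has a production whose RHS symbols are all nullable.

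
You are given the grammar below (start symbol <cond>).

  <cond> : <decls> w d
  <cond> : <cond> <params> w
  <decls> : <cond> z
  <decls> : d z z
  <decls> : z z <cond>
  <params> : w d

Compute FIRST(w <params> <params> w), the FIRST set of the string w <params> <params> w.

w is a terminal; add {w} and stop.

{ w }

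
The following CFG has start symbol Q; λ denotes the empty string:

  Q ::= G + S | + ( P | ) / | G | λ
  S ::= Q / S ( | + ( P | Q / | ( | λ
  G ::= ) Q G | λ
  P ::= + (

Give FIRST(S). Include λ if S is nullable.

From S ::= Q / S (: Q nullable, take FIRST(Q) ∪ {/} = { ), +, / }.
S ::= + ( P contributes {+}.
From S ::= Q /: Q nullable, take FIRST(Q) ∪ {/} = { ), +, / }.
S ::= ( contributes {(}.
S ::= λ contributes λ.
Union: FIRST(S) = { (, ), +, /, λ }.

{ (, ), +, /, λ }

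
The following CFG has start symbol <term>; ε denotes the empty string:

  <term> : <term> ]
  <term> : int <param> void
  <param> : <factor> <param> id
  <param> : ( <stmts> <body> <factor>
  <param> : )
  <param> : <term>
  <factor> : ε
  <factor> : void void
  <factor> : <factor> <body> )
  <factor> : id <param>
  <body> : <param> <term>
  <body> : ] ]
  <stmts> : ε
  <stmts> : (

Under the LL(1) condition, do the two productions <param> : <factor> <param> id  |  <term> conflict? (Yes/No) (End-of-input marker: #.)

FIRST(<factor> <param> id) = { (, ), ], id, int, void } and FIRST(<term>) = { int }.
Both contain int, so the two alternatives are not disjoint — LL(1) conflict.

Yes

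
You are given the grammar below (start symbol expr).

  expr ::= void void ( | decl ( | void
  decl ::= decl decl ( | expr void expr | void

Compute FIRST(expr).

expr ::= void void ( contributes {void}.
From expr ::= decl (: add FIRST(decl) = { void }.
expr ::= void contributes {void}.
Union: FIRST(expr) = { void }.

{ void }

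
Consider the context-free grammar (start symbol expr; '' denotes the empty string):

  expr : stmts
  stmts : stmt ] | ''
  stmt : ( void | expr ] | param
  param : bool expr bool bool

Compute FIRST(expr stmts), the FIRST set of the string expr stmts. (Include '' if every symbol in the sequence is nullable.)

{ (, ], bool, '' }

Add FIRST(expr)\{''} = { (, ], bool }; expr is nullable, continue.
Add FIRST(stmts)\{''} = { (, ], bool }; stmts is nullable, continue.
Every symbol is nullable, so include ''.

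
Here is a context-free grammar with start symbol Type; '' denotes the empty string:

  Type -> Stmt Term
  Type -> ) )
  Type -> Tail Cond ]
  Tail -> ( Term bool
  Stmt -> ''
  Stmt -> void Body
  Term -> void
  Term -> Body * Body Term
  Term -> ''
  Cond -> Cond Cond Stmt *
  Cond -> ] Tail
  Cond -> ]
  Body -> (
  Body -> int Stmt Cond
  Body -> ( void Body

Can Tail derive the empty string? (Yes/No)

No

Nullable nonterminals: Stmt, Term, Type.
No production of Tail has an RHS whose symbols are all nullable, so Tail is not nullable.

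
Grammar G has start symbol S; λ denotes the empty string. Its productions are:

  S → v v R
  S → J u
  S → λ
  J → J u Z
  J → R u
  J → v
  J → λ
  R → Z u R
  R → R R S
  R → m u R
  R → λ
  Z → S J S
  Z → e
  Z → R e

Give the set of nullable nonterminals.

Directly nullable (have an λ-production): S, J, R.
Z → S J S with every symbol nullable, so Z is nullable.

{ J, R, S, Z }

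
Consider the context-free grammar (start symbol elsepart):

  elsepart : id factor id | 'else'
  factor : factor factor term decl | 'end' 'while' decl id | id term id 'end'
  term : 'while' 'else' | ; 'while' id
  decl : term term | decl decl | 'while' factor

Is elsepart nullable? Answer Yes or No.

No

No nonterminal in this grammar is nullable.
No production of elsepart has an RHS whose symbols are all nullable, so elsepart is not nullable.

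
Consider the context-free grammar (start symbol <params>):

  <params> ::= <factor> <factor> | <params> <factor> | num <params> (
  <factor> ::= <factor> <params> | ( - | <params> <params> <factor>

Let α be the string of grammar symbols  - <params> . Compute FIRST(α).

{ - }

- is a terminal; add {-} and stop.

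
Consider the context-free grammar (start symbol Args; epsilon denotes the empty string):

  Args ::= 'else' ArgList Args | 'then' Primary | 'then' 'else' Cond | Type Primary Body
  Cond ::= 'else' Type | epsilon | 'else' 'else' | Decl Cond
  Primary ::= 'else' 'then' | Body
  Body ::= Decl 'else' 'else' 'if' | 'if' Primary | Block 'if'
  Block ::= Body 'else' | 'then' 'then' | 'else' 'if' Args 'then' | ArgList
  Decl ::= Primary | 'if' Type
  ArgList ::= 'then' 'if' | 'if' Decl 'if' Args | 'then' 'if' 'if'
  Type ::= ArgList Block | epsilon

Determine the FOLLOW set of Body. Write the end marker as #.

In Args ::= Type Primary Body: Body is at the end, add FOLLOW(Args) = { #, 'else', 'if', 'then' }.
In Primary ::= Body: Body is at the end, add FOLLOW(Primary) = { #, 'else', 'if', 'then' }.
In Block ::= Body 'else': add FIRST('else') = { 'else' }.
Union: FOLLOW(Body) = { #, 'else', 'if', 'then' }.

{ #, 'else', 'if', 'then' }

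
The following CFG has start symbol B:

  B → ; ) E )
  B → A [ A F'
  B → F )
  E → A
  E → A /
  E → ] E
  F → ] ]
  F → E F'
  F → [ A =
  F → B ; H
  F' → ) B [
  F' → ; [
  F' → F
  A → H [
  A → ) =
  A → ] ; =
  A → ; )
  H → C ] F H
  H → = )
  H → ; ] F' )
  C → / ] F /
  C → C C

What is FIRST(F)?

F → ] ] contributes {]}.
From F → E F': add FIRST(E) = { ), /, ;, =, ] }.
F → [ A = contributes {[}.
From F → B ; H: add FIRST(B) = { ), /, ;, =, [, ] }.
Union: FIRST(F) = { ), /, ;, =, [, ] }.

{ ), /, ;, =, [, ] }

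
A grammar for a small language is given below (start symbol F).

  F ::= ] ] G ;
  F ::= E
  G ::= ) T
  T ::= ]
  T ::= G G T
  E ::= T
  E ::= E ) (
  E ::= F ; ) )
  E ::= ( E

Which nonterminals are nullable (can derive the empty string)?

{ } (none)

No nonterminal has an empty production or an RHS whose symbols are all nullable.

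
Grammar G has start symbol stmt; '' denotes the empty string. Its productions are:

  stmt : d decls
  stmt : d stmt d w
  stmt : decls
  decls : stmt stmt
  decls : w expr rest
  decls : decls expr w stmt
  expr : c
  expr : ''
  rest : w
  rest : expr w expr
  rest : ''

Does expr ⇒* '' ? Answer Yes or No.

expr has an ''-production, so expr ⇒ ''.

Yes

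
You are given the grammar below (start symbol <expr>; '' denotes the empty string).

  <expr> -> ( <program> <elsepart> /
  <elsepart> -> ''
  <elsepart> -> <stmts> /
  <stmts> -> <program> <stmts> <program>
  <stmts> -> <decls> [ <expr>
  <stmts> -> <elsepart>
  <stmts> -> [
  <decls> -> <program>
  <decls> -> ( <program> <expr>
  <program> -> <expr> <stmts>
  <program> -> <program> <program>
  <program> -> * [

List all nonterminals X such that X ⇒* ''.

{ <elsepart>, <stmts> }

Directly nullable (have an ''-production): <elsepart>.
<stmts> -> <elsepart> with every symbol nullable, so <stmts> is nullable.
No other nonterminal has a production whose RHS symbols are all nullable.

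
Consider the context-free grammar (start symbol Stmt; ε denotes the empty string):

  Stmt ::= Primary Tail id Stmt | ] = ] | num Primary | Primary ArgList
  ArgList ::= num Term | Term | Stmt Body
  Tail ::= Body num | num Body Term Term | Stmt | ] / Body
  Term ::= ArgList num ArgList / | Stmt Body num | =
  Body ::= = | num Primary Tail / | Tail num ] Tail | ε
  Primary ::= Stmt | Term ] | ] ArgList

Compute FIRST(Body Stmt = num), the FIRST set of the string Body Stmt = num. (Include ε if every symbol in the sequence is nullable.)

{ =, ], num }

Add FIRST(Body)\{ε} = { =, ], num }; Body is nullable, continue.
Add FIRST(Stmt) = { =, ], num }; Stmt is not nullable, stop.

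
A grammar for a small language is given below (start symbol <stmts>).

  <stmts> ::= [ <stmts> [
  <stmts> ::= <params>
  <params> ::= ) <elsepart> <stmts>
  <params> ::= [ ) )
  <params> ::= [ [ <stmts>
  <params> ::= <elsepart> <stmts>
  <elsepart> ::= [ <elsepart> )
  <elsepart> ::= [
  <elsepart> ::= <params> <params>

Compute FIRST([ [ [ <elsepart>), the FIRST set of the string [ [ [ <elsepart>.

[ is a terminal; add {[} and stop.

{ [ }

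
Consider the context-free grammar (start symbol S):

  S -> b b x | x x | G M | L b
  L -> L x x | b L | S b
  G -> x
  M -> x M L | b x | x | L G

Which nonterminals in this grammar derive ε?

No nonterminal has an empty production or an RHS whose symbols are all nullable.

{ } (none)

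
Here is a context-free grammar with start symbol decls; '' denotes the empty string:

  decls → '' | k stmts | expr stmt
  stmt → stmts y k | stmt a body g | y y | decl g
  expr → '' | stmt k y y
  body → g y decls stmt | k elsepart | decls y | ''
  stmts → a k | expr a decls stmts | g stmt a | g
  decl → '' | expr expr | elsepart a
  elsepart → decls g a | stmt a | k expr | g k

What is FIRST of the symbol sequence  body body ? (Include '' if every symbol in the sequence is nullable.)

Add FIRST(body)\{''} = { a, g, k, y }; body is nullable, continue.
Add FIRST(body)\{''} = { a, g, k, y }; body is nullable, continue.
Every symbol is nullable, so include ''.

{ a, g, k, y, '' }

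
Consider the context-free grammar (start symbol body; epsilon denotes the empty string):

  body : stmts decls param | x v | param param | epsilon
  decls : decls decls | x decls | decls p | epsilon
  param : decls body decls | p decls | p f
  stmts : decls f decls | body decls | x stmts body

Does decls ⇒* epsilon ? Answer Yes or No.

Yes

decls has an epsilon-production, so decls ⇒ epsilon.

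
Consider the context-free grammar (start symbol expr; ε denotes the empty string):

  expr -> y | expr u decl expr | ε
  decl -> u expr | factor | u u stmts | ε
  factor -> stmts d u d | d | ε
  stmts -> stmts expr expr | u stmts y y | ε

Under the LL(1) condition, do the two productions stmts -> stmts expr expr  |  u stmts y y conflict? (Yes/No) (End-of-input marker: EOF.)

Yes

FIRST(stmts expr expr) = { u, y, ε } and FIRST(u stmts y y) = { u }.
Both contain u, so the two alternatives are not disjoint — LL(1) conflict.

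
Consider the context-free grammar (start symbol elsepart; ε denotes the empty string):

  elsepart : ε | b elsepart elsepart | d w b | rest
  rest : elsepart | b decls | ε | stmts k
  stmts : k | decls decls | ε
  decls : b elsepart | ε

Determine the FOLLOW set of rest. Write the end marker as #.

In elsepart : rest: rest is at the end, add FOLLOW(elsepart) = { #, b, d, k }.
Union: FOLLOW(rest) = { #, b, d, k }.

{ #, b, d, k }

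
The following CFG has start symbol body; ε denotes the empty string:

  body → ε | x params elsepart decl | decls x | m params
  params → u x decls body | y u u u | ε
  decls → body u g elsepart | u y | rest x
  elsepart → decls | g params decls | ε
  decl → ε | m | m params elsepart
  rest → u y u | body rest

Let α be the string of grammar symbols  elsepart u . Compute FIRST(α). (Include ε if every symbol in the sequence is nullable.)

{ g, m, u, x }

Add FIRST(elsepart)\{ε} = { g, m, u, x }; elsepart is nullable, continue.
u is a terminal; add {u} and stop.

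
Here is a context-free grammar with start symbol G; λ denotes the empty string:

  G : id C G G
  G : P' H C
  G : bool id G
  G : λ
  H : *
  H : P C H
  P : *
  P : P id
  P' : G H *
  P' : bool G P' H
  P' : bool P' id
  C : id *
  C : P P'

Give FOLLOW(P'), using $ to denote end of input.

In G : P' H C: add FIRST(H C) = { * }.
In P' : bool G P' H: add FIRST(H) = { * }.
In P' : bool P' id: add FIRST(id) = { id }.
In C : P P': P' is at the end, add FOLLOW(C) = { $, *, bool, id }.
Union: FOLLOW(P') = { $, *, bool, id }.

{ $, *, bool, id }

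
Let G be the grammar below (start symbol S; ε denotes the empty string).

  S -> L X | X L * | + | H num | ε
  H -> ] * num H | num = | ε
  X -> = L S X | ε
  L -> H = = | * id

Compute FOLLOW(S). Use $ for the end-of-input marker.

{ $, *, =, ], num }

S is the start symbol, so $ ∈ FOLLOW(S).
In X -> = L S X: add FIRST(X)\{ε} = { = }.
  Since X is nullable, also add FOLLOW(X) = { $, *, =, ], num }.
Union: FOLLOW(S) = { $, *, =, ], num }.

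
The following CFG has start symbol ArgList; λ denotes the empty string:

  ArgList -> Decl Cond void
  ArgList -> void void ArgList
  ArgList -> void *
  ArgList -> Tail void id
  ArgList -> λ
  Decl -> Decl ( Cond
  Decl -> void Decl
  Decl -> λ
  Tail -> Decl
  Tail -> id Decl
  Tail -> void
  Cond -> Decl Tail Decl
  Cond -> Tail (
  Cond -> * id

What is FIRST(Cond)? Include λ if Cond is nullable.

From Cond -> Decl Tail Decl: Decl, Tail, Decl nullable, take FIRST(Decl) ∪ FIRST(Tail) ∪ FIRST(Decl) = { (, id, void }; also λ since the whole RHS is nullable.
From Cond -> Tail (: Tail nullable, take FIRST(Tail) ∪ {(} = { (, id, void }.
Cond -> * id contributes {*}.
Union: FIRST(Cond) = { (, *, id, void, λ }.

{ (, *, id, void, λ }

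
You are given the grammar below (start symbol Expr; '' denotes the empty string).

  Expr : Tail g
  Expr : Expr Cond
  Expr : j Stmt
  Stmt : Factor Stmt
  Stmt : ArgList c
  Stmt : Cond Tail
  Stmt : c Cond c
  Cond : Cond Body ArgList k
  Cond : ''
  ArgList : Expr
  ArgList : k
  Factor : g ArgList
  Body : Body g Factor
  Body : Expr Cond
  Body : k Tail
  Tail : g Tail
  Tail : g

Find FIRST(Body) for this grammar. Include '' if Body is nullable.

From Body : Body g Factor: add FIRST(Body) = { g, j, k }.
From Body : Expr Cond: add FIRST(Expr) = { g, j }.
Body : k Tail contributes {k}.
Union: FIRST(Body) = { g, j, k }.

{ g, j, k }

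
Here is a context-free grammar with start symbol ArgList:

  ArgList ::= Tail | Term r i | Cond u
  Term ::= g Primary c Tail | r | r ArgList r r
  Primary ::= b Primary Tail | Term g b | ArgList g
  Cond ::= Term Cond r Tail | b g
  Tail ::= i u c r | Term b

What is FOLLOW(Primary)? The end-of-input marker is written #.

{ c, g, i, r }

In Term ::= g Primary c Tail: add FIRST(c Tail) = { c }.
In Primary ::= b Primary Tail: add FIRST(Tail) = { g, i, r }.
Union: FOLLOW(Primary) = { c, g, i, r }.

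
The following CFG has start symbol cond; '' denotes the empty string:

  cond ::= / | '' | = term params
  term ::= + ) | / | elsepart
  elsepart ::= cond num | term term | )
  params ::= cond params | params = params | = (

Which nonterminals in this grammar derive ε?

{ cond }

Directly nullable (have an ''-production): cond.
No other nonterminal has a production whose RHS symbols are all nullable.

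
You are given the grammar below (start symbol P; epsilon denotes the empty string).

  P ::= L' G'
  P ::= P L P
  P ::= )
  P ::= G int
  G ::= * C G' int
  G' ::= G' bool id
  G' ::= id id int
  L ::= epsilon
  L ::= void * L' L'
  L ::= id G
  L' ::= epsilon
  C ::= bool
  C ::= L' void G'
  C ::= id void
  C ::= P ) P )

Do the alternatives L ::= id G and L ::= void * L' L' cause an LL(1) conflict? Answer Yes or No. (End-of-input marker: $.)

FIRST(id G) = { id } and FIRST(void * L' L') = { void }.
The FIRST sets are disjoint and neither alternative is nullable — no conflict.

No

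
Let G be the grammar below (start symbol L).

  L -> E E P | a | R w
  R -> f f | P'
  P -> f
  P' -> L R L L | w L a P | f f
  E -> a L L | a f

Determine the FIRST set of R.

R -> f f contributes {f}.
From R -> P': add FIRST(P') = { a, f, w }.
Union: FIRST(R) = { a, f, w }.

{ a, f, w }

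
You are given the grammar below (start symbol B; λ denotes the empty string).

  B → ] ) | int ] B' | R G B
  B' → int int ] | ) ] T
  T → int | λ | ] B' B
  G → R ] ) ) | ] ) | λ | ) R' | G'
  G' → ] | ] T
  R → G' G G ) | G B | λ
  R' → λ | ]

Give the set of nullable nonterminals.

{ G, R, R', T }

Directly nullable (have an λ-production): T, G, R, R'.
No other nonterminal has a production whose RHS symbols are all nullable.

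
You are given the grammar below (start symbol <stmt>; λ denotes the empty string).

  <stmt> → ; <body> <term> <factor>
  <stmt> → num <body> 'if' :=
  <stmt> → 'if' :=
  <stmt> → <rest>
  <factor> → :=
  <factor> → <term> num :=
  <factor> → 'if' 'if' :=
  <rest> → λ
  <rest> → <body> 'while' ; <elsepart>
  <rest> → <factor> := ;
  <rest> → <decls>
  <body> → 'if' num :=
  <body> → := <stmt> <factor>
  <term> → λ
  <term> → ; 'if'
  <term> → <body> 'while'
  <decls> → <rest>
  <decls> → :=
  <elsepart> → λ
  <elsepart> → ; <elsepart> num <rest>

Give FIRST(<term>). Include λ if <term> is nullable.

<term> → λ contributes λ.
<term> → ; 'if' contributes {;}.
From <term> → <body> 'while': add FIRST(<body>) = { 'if', := }.
Union: FIRST(<term>) = { 'if', :=, ;, λ }.

{ 'if', :=, ;, λ }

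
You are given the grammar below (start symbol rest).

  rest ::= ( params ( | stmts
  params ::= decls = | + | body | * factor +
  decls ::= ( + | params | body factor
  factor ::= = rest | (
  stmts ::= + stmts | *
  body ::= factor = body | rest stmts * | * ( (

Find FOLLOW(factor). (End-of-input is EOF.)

{ +, = }

In params ::= * factor +: add FIRST(+) = { + }.
In decls ::= body factor: factor is at the end, add FOLLOW(decls) = { = }.
In body ::= factor = body: add FIRST(= body) = { = }.
Union: FOLLOW(factor) = { +, = }.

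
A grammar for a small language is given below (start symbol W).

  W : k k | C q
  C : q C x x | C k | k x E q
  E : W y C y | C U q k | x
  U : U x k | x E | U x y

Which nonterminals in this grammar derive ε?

No nonterminal has an empty production or an RHS whose symbols are all nullable.

{ } (none)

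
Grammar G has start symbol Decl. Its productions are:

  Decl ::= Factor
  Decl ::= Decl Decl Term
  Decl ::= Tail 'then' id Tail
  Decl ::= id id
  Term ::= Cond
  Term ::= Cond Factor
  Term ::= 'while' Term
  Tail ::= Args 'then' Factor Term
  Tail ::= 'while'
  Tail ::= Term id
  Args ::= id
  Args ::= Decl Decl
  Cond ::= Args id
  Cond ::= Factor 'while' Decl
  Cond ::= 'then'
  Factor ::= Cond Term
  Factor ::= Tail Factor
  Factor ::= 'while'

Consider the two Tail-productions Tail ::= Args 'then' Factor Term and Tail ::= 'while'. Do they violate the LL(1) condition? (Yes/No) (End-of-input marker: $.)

Yes

FIRST(Args 'then' Factor Term) = { 'then', 'while', id } and FIRST('while') = { 'while' }.
Both contain 'while', so the two alternatives are not disjoint — LL(1) conflict.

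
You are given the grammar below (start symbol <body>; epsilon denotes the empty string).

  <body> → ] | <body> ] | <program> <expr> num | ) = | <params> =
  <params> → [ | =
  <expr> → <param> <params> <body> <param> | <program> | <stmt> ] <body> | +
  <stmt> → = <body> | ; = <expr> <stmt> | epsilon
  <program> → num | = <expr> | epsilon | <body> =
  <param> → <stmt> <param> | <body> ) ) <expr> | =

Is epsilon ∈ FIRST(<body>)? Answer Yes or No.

Nullable nonterminals: <expr>, <program>, <stmt>.
No production of <body> has an RHS whose symbols are all nullable, so <body> is not nullable.

No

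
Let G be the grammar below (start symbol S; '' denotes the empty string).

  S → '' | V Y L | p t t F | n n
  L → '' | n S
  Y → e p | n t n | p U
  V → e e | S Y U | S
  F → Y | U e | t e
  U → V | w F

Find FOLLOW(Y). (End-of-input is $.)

{ $, e, n, p, w }

In S → V Y L: add FIRST(L)\{''} = { n }.
  Since L is nullable, also add FOLLOW(S) = { $, e, n, p, w }.
In V → S Y U: add FIRST(U)\{''} = { e, n, p, w }.
  Since U is nullable, also add FOLLOW(V) = { $, e, n, p, w }.
In F → Y: Y is at the end, add FOLLOW(F) = { $, e, n, p, w }.
Union: FOLLOW(Y) = { $, e, n, p, w }.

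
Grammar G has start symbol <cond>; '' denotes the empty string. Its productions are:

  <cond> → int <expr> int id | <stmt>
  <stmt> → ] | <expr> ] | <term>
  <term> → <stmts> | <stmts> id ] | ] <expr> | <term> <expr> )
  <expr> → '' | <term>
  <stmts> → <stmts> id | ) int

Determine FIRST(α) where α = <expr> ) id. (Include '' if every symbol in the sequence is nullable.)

Add FIRST(<expr>)\{''} = { ), ] }; <expr> is nullable, continue.
) is a terminal; add {)} and stop.

{ ), ] }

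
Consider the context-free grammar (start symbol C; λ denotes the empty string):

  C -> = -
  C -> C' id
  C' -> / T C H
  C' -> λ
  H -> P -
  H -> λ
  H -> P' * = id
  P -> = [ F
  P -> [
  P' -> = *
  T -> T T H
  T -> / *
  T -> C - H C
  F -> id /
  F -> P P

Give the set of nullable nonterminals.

Directly nullable (have an λ-production): C', H.
No other nonterminal has a production whose RHS symbols are all nullable.

{ C', H }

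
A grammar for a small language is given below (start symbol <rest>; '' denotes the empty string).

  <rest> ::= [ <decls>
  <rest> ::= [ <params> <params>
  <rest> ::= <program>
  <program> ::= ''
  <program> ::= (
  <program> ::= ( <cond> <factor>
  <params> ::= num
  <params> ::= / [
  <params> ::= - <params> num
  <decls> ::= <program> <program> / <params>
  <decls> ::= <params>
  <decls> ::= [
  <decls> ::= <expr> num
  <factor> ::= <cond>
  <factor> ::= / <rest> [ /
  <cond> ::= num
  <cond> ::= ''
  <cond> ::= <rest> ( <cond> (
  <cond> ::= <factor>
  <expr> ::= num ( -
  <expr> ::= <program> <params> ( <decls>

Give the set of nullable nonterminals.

Directly nullable (have an ''-production): <program>, <cond>.
<factor> ::= <cond> with every symbol nullable, so <factor> is nullable.
<rest> ::= <program> with every symbol nullable, so <rest> is nullable.
No other nonterminal has a production whose RHS symbols are all nullable.

{ <cond>, <factor>, <program>, <rest> }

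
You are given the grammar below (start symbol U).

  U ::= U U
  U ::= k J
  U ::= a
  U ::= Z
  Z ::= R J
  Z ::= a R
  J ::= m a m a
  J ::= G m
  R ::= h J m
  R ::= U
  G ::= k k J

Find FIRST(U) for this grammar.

From U ::= U U: add FIRST(U) = { a, h, k }.
U ::= k J contributes {k}.
U ::= a contributes {a}.
From U ::= Z: add FIRST(Z) = { a, h, k }.
Union: FIRST(U) = { a, h, k }.

{ a, h, k }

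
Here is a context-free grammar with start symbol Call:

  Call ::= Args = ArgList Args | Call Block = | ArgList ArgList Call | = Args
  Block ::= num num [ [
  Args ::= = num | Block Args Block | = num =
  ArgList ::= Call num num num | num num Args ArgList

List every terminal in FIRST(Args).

Args ::= = num contributes {=}.
From Args ::= Block Args Block: add FIRST(Block) = { num }.
Args ::= = num = contributes {=}.
Union: FIRST(Args) = { =, num }.

{ =, num }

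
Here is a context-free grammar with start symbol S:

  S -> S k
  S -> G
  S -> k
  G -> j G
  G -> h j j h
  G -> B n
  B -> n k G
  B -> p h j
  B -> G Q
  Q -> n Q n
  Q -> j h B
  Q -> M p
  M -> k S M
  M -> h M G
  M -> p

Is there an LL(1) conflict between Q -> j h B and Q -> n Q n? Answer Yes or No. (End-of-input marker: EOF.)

No

FIRST(j h B) = { j } and FIRST(n Q n) = { n }.
The FIRST sets are disjoint and neither alternative is nullable — no conflict.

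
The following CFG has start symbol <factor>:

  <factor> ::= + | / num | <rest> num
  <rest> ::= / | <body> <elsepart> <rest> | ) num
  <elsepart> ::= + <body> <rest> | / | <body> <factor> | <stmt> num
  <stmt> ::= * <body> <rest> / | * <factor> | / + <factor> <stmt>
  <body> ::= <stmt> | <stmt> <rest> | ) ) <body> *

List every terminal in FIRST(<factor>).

{ ), *, +, / }

<factor> ::= + contributes {+}.
<factor> ::= / num contributes {/}.
From <factor> ::= <rest> num: add FIRST(<rest>) = { ), *, / }.
Union: FIRST(<factor>) = { ), *, +, / }.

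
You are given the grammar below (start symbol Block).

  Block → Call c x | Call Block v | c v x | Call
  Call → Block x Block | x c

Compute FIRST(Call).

From Call → Block x Block: add FIRST(Block) = { c, x }.
Call → x c contributes {x}.
Union: FIRST(Call) = { c, x }.

{ c, x }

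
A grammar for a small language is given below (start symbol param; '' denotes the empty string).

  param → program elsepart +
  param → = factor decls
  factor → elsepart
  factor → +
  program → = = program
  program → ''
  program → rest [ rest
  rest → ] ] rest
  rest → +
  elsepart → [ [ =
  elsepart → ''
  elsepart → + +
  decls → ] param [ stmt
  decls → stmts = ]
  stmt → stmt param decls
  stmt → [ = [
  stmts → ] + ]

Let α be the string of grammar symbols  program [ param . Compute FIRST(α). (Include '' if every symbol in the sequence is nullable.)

Add FIRST(program)\{''} = { +, =, ] }; program is nullable, continue.
[ is a terminal; add {[} and stop.

{ +, =, [, ] }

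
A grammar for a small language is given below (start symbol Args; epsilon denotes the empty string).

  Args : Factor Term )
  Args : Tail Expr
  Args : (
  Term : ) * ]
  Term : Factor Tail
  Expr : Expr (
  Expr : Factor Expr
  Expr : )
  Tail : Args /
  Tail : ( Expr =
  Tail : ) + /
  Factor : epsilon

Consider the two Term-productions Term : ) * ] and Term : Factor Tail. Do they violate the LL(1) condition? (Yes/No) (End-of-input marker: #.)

FIRST() * ]) = { ) } and FIRST(Factor Tail) = { (, ) }.
Both contain ), so the two alternatives are not disjoint — LL(1) conflict.

Yes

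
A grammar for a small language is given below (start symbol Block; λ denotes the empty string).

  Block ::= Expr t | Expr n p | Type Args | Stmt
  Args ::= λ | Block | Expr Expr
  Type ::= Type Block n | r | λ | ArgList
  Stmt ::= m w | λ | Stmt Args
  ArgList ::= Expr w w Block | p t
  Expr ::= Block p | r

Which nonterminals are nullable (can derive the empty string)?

{ Args, Block, Stmt, Type }

Directly nullable (have an λ-production): Args, Type, Stmt.
Block ::= Type Args with every symbol nullable, so Block is nullable.
No other nonterminal has a production whose RHS symbols are all nullable.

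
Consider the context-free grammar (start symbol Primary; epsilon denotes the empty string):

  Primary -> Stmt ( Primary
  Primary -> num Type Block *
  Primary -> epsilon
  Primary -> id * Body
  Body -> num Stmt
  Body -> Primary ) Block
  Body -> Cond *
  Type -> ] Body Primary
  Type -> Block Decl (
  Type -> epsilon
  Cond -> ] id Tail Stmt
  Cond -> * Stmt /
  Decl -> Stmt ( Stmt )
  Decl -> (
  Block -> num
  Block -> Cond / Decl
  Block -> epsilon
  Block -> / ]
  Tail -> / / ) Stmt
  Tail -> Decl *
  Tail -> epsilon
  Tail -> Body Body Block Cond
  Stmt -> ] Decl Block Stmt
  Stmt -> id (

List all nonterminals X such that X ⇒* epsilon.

{ Block, Primary, Tail, Type }

Directly nullable (have an epsilon-production): Primary, Type, Block, Tail.
No other nonterminal has a production whose RHS symbols are all nullable.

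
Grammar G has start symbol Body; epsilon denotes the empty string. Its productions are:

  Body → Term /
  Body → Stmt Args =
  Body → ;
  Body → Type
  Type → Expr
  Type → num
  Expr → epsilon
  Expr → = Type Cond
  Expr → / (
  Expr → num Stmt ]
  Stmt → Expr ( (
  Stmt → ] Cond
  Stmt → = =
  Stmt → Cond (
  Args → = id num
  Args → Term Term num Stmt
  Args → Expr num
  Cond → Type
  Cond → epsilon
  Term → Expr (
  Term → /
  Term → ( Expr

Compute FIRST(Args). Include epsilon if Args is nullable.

Args → = id num contributes {=}.
From Args → Term Term num Stmt: add FIRST(Term) = { (, /, =, num }.
From Args → Expr num: Expr nullable, take FIRST(Expr) ∪ {num} = { /, =, num }.
Union: FIRST(Args) = { (, /, =, num }.

{ (, /, =, num }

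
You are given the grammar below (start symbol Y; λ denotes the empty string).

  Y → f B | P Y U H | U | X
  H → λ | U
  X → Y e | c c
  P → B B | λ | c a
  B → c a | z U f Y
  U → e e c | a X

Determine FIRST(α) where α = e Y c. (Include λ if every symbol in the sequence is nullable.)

{ e }

e is a terminal; add {e} and stop.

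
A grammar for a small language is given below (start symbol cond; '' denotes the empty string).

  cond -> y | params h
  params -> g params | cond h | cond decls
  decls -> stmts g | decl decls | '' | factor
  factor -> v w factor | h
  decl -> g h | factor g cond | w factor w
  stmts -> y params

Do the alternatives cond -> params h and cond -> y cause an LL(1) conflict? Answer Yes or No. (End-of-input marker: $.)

Yes

FIRST(params h) = { g, y } and FIRST(y) = { y }.
Both contain y, so the two alternatives are not disjoint — LL(1) conflict.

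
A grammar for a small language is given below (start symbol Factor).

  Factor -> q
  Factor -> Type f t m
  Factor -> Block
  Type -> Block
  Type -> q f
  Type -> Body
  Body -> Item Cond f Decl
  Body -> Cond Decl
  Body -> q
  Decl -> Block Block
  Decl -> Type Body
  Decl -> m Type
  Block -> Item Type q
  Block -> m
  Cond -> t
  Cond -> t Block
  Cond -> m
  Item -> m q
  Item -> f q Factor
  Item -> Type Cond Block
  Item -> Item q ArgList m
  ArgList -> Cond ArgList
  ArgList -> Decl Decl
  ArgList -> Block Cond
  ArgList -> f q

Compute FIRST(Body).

{ f, m, q, t }

From Body -> Item Cond f Decl: add FIRST(Item) = { f, m, q, t }.
From Body -> Cond Decl: add FIRST(Cond) = { m, t }.
Body -> q contributes {q}.
Union: FIRST(Body) = { f, m, q, t }.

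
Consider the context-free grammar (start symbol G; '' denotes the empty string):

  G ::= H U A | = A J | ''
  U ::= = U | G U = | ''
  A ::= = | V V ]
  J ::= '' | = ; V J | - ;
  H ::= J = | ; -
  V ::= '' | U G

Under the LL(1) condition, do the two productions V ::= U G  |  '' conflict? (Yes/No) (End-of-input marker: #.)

FIRST(U G) = { -, ;, =, '' } and FIRST('') = { '' }.
Both alternatives are nullable, violating the LL(1) condition.

Yes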